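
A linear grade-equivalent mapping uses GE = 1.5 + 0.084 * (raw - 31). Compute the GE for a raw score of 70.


raw - median = 70 - 31 = 39
slope * diff = 0.084 * 39 = 3.276
GE = 1.5 + 3.276
GE = 4.776

4.776


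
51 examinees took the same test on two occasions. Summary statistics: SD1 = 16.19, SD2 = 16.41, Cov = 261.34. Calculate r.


r = cov(X,Y) / (SD_X * SD_Y)
r = 261.34 / (16.19 * 16.41)
r = 261.34 / 265.6779
r = 0.9837

0.9837


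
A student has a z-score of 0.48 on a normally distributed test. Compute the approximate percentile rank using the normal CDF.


CDF(z) = 0.5 * (1 + erf(z/sqrt(2)))
erf(0.3394) = 0.3688
CDF = 0.6844
Percentile rank = 0.6844 * 100 = 68.44

68.44


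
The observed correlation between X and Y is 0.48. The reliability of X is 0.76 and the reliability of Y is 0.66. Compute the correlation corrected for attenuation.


r_corrected = rxy / sqrt(rxx * ryy)
= 0.48 / sqrt(0.76 * 0.66)
= 0.48 / sqrt(0.5016)
= 0.48 / 0.708237
r_corrected = 0.6777

0.6777


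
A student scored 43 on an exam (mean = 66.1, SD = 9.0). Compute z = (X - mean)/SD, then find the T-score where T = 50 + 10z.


z = (X - mean) / SD = (43 - 66.1) / 9.0
z = -23.1 / 9.0
z = -2.5667
T-score = T = 50 + 10z
Carry z at full precision (z = -23.1 / 9.0) into the conversion:
T-score = 50 + 10 * (-23.1 / 9.0) = 50 + -231 / 9.0
T-score = 50 + -25.6667
T-score = 24.3333

24.3333


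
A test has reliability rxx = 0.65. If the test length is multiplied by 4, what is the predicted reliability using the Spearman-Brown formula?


r_new = (n * rxx) / (1 + (n-1) * rxx)
r_new = (4 * 0.65) / (1 + 3 * 0.65)
r_new = 2.6 / 2.95
r_new = 0.8814

0.8814


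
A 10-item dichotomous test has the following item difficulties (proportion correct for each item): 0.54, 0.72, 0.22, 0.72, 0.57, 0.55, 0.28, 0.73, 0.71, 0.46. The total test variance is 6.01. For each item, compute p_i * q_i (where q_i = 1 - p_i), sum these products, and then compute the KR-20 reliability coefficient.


For each item, compute p_i * q_i:
  Item 1: 0.54 * 0.46 = 0.2484
  Item 2: 0.72 * 0.28 = 0.2016
  Item 3: 0.22 * 0.78 = 0.1716
  Item 4: 0.72 * 0.28 = 0.2016
  Item 5: 0.57 * 0.43 = 0.2451
  Item 6: 0.55 * 0.45 = 0.2475
  Item 7: 0.28 * 0.72 = 0.2016
  Item 8: 0.73 * 0.27 = 0.1971
  Item 9: 0.71 * 0.29 = 0.2059
  Item 10: 0.46 * 0.54 = 0.2484
Sum(p_i * q_i) = 0.2484 + 0.2016 + 0.1716 + 0.2016 + 0.2451 + 0.2475 + 0.2016 + 0.1971 + 0.2059 + 0.2484 = 2.1688
KR-20 = (k/(k-1)) * (1 - Sum(p_i*q_i) / Var_total)
= (10/9) * (1 - 2.1688/6.01)
= 1.1111 * 0.6391
KR-20 = 0.7101

0.7101


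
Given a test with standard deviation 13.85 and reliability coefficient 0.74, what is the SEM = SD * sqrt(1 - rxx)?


SEM = SD * sqrt(1 - rxx)
SEM = 13.85 * sqrt(1 - 0.74)
SEM = 13.85 * sqrt(0.26) = 13.85 * 0.509902
SEM = 7.0621

7.0621


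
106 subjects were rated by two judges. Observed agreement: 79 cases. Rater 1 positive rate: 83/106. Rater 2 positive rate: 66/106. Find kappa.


P_o = 79/106 = 0.745283
P_e = (83*66 + 23*40) / 11236 = 0.56942
kappa = (P_o - P_e) / (1 - P_e)
kappa = (0.745283 - 0.56942) / (1 - 0.56942)
kappa = 0.4084

0.4084


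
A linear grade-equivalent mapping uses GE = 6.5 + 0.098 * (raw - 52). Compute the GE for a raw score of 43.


raw - median = 43 - 52 = -9
slope * diff = 0.098 * -9 = -0.882
GE = 6.5 + -0.882
GE = 5.618

5.618


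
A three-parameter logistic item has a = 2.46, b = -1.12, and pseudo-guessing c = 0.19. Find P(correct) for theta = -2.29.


logit = 2.46*(-2.29 - -1.12) = -2.8782
P* = 1/(1 + exp(--2.8782)) = 0.0532
P = 0.19 + (1 - 0.19) * 0.0532
P = 0.2331

0.2331


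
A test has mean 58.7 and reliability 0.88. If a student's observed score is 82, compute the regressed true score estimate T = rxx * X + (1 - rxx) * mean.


T_est = rxx * X + (1 - rxx) * mean
T_est = 0.88 * 82 + 0.12 * 58.7
T_est = 72.16 + 7.044
T_est = 79.204

79.204


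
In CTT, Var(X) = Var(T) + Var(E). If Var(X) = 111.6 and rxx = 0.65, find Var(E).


var_true = rxx * var_obs = 0.65 * 111.6 = 72.54
var_error = var_obs - var_true
var_error = 111.6 - 72.54
var_error = 39.06

39.06


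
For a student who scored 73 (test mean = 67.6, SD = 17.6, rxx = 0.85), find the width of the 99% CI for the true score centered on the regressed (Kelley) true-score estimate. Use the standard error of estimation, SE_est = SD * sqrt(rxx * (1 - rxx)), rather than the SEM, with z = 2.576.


True score estimate = 0.85*73 + 0.15*67.6 = 72.19
SE_est = SD * sqrt(rxx * (1 - rxx)) = 17.6 * sqrt(0.85 * 0.15) = 17.6 * sqrt(0.1275) = 6.284457
CI = T_est +/- z * SE_est, so width = 2 * z * SE_est = 2 * 2.576 * 6.284457
Width = 32.3775

32.3775


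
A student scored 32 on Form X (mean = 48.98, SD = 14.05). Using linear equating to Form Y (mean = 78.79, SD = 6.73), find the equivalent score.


slope = SD_Y / SD_X = 6.73 / 14.05 ~ 0.479
intercept = mean_Y - slope * mean_X = 78.79 - (6.73 / 14.05) * 48.98 ~ 55.3284
Y = slope * X + intercept. To avoid rounding drift from the rounded slope/intercept, evaluate the equivalent form Y = mean_Y + SD_Y * (X - mean_X) / SD_X at full precision:
Y = 78.79 + 6.73 * (32 - 48.98) / 14.05
Y = 78.79 - 6.73 * 16.98 / 14.05
Y = 78.79 - 114.2754 / 14.05
Y = 78.79 - 8.1335
Y = 70.6565

70.6565


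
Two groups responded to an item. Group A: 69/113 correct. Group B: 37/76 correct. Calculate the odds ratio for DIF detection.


Odds_A = 69/44 = 1.5682
Odds_B = 37/39 = 0.9487
OR = Odds_A / Odds_B = 1.5682 / 0.9487
Exactly, OR = (69 * 39) / (44 * 37) = 2691 / 1628
OR = 1.6529

1.6529


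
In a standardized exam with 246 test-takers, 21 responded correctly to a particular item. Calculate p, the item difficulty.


Item difficulty p = number correct / total examinees
p = 21 / 246
p = 0.0854

0.0854


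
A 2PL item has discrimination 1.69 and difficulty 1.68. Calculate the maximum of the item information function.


For 2PL, max info at theta = b = 1.68
I_max = a^2 / 4 = 1.69^2 / 4
= 2.8561 / 4
I_max = 0.714

0.714


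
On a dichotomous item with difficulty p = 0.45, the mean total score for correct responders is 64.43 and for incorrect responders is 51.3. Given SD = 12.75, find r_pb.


q = 1 - p = 0.55
rpb = ((M1 - M0) / SD) * sqrt(p * q)
rpb = ((64.43 - 51.3) / 12.75) * sqrt(0.45 * 0.55)
rpb = 0.5123

0.5123


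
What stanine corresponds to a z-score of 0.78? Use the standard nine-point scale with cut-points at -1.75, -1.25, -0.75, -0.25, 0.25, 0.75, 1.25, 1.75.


Stanine boundaries: [-1.75, -1.25, -0.75, -0.25, 0.25, 0.75, 1.25, 1.75]
z = 0.78
Check each boundary:
  z >= -1.75 -> could be stanine 2
  z >= -1.25 -> could be stanine 3
  z >= -0.75 -> could be stanine 4
  z >= -0.25 -> could be stanine 5
  z >= 0.25 -> could be stanine 6
  z >= 0.75 -> could be stanine 7
  z < 1.25
  z < 1.75
Highest qualifying boundary gives stanine = 7

7


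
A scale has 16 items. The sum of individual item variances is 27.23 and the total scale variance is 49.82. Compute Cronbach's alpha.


alpha = (k/(k-1)) * (1 - sum(si^2)/s_total^2)
= (16/15) * (1 - 27.23/49.82)
alpha = 0.4837

0.4837


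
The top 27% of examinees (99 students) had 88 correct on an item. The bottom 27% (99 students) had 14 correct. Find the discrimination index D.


p_upper = 88/99 = 0.8889
p_lower = 14/99 = 0.1414
D = 0.8889 - 0.1414 = 0.7475

0.7475


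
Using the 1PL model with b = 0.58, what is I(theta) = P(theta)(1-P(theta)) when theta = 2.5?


P = 1/(1+exp(-(2.5-0.58))) = 0.8721
I = P*(1-P) = 0.8721 * 0.1279
I = 0.1115

0.1115


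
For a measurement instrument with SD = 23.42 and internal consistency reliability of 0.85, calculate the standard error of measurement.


SEM = SD * sqrt(1 - rxx)
SEM = 23.42 * sqrt(1 - 0.85)
SEM = 23.42 * sqrt(0.15) = 23.42 * 0.387298
SEM = 9.0705

9.0705


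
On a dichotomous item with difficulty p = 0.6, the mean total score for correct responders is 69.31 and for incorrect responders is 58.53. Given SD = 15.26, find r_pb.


q = 1 - p = 0.4
rpb = ((M1 - M0) / SD) * sqrt(p * q)
rpb = ((69.31 - 58.53) / 15.26) * sqrt(0.6 * 0.4)
rpb = 0.3461

0.3461


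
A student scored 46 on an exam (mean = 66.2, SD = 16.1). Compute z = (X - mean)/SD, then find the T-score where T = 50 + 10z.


z = (X - mean) / SD = (46 - 66.2) / 16.1
z = -20.2 / 16.1
z = -1.2547
T-score = T = 50 + 10z
Carry z at full precision (z = -20.2 / 16.1) into the conversion:
T-score = 50 + 10 * (-20.2 / 16.1) = 50 + -202 / 16.1
T-score = 50 + -12.5466
T-score = 37.4534

37.4534


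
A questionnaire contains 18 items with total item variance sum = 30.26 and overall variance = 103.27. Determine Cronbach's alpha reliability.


alpha = (k/(k-1)) * (1 - sum(si^2)/s_total^2)
= (18/17) * (1 - 30.26/103.27)
alpha = 0.7486

0.7486


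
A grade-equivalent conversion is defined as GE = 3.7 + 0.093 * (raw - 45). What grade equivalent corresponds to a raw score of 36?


raw - median = 36 - 45 = -9
slope * diff = 0.093 * -9 = -0.837
GE = 3.7 + -0.837
GE = 2.863

2.863


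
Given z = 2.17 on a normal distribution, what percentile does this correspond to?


CDF(z) = 0.5 * (1 + erf(z/sqrt(2)))
erf(1.5344) = 0.97
CDF = 0.985
Percentile rank = 0.985 * 100 = 98.5

98.5


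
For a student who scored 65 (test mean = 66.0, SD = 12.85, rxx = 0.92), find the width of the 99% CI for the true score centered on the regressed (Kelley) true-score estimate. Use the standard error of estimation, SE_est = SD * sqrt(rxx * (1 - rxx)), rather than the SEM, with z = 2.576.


True score estimate = 0.92*65 + 0.08*66.0 = 65.08
SE_est = SD * sqrt(rxx * (1 - rxx)) = 12.85 * sqrt(0.92 * 0.08) = 12.85 * sqrt(0.0736) = 3.486118
CI = T_est +/- z * SE_est, so width = 2 * z * SE_est = 2 * 2.576 * 3.486118
Width = 17.9605

17.9605


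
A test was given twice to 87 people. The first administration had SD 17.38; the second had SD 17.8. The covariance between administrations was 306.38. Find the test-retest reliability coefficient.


r = cov(X,Y) / (SD_X * SD_Y)
r = 306.38 / (17.38 * 17.8)
r = 306.38 / 309.364
r = 0.9904

0.9904


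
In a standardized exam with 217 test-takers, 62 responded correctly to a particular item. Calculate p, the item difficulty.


Item difficulty p = number correct / total examinees
p = 62 / 217
p = 0.2857

0.2857


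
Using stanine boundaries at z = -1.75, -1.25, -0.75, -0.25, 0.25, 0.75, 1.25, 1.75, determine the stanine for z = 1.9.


Stanine boundaries: [-1.75, -1.25, -0.75, -0.25, 0.25, 0.75, 1.25, 1.75]
z = 1.9
Check each boundary:
  z >= -1.75 -> could be stanine 2
  z >= -1.25 -> could be stanine 3
  z >= -0.75 -> could be stanine 4
  z >= -0.25 -> could be stanine 5
  z >= 0.25 -> could be stanine 6
  z >= 0.75 -> could be stanine 7
  z >= 1.25 -> could be stanine 8
  z >= 1.75 -> could be stanine 9
Highest qualifying boundary gives stanine = 9

9


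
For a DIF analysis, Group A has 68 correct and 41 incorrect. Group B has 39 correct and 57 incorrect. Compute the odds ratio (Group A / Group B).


Odds_A = 68/41 = 1.6585
Odds_B = 39/57 = 0.6842
OR = Odds_A / Odds_B = 1.6585 / 0.6842
Exactly, OR = (68 * 57) / (41 * 39) = 3876 / 1599
OR = 2.424

2.424


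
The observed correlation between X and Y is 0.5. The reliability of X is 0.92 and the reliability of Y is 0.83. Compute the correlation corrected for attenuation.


r_corrected = rxy / sqrt(rxx * ryy)
= 0.5 / sqrt(0.92 * 0.83)
= 0.5 / sqrt(0.7636)
= 0.5 / 0.873842
r_corrected = 0.5722

0.5722


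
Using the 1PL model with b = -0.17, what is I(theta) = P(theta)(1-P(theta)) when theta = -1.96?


P = 1/(1+exp(-(-1.96--0.17))) = 0.1431
I = P*(1-P) = 0.1431 * 0.8569
I = 0.1226

0.1226


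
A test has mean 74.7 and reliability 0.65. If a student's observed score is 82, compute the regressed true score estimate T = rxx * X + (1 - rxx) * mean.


T_est = rxx * X + (1 - rxx) * mean
T_est = 0.65 * 82 + 0.35 * 74.7
T_est = 53.3 + 26.145
T_est = 79.445

79.445


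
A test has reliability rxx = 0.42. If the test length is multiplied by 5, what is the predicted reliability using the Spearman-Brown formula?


r_new = (n * rxx) / (1 + (n-1) * rxx)
r_new = (5 * 0.42) / (1 + 4 * 0.42)
r_new = 2.1 / 2.68
r_new = 0.7836

0.7836


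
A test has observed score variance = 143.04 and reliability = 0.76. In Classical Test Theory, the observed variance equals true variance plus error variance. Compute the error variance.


var_true = rxx * var_obs = 0.76 * 143.04 = 108.7104
var_error = var_obs - var_true
var_error = 143.04 - 108.7104
var_error = 34.3296

34.3296


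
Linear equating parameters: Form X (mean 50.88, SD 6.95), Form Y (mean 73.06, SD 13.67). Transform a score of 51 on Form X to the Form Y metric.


slope = SD_Y / SD_X = 13.67 / 6.95 ~ 1.9669
intercept = mean_Y - slope * mean_X = 73.06 - (13.67 / 6.95) * 50.88 ~ -27.0162
Y = slope * X + intercept. To avoid rounding drift from the rounded slope/intercept, evaluate the equivalent form Y = mean_Y + SD_Y * (X - mean_X) / SD_X at full precision:
Y = 73.06 + 13.67 * (51 - 50.88) / 6.95
Y = 73.06 + 13.67 * 0.12 / 6.95
Y = 73.06 + 1.6404 / 6.95
Y = 73.06 + 0.236
Y = 73.296

73.296


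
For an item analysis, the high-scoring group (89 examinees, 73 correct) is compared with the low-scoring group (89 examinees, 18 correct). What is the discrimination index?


p_upper = 73/89 = 0.8202
p_lower = 18/89 = 0.2022
D = 0.8202 - 0.2022 = 0.618

0.618


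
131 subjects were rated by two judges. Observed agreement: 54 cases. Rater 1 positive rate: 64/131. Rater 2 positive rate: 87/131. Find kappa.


P_o = 54/131 = 0.412214
P_e = (64*87 + 67*44) / 17161 = 0.496241
kappa = (P_o - P_e) / (1 - P_e)
kappa = (0.412214 - 0.496241) / (1 - 0.496241)
kappa = -0.1668

-0.1668


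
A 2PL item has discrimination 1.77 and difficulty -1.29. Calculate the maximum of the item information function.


For 2PL, max info at theta = b = -1.29
I_max = a^2 / 4 = 1.77^2 / 4
= 3.1329 / 4
I_max = 0.7832

0.7832


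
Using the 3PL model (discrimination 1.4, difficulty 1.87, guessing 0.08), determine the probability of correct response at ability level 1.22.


logit = 1.4*(1.22 - 1.87) = -0.91
P* = 1/(1 + exp(--0.91)) = 0.287
P = 0.08 + (1 - 0.08) * 0.287
P = 0.344

0.344


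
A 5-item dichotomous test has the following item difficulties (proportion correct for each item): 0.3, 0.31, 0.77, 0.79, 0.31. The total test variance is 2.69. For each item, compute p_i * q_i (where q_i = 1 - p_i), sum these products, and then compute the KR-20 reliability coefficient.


For each item, compute p_i * q_i:
  Item 1: 0.3 * 0.7 = 0.21
  Item 2: 0.31 * 0.69 = 0.2139
  Item 3: 0.77 * 0.23 = 0.1771
  Item 4: 0.79 * 0.21 = 0.1659
  Item 5: 0.31 * 0.69 = 0.2139
Sum(p_i * q_i) = 0.21 + 0.2139 + 0.1771 + 0.1659 + 0.2139 = 0.9808
KR-20 = (k/(k-1)) * (1 - Sum(p_i*q_i) / Var_total)
= (5/4) * (1 - 0.9808/2.69)
= 1.25 * 0.6354
KR-20 = 0.7942

0.7942


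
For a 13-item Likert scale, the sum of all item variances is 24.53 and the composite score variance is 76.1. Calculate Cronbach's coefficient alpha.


alpha = (k/(k-1)) * (1 - sum(si^2)/s_total^2)
= (13/12) * (1 - 24.53/76.1)
alpha = 0.7341

0.7341


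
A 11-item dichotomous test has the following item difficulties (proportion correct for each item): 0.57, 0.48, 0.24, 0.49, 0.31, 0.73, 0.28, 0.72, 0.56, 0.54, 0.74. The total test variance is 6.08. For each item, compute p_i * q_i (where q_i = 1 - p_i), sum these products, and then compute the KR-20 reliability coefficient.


For each item, compute p_i * q_i:
  Item 1: 0.57 * 0.43 = 0.2451
  Item 2: 0.48 * 0.52 = 0.2496
  Item 3: 0.24 * 0.76 = 0.1824
  Item 4: 0.49 * 0.51 = 0.2499
  Item 5: 0.31 * 0.69 = 0.2139
  Item 6: 0.73 * 0.27 = 0.1971
  Item 7: 0.28 * 0.72 = 0.2016
  Item 8: 0.72 * 0.28 = 0.2016
  Item 9: 0.56 * 0.44 = 0.2464
  Item 10: 0.54 * 0.46 = 0.2484
  Item 11: 0.74 * 0.26 = 0.1924
Sum(p_i * q_i) = 0.2451 + 0.2496 + 0.1824 + 0.2499 + 0.2139 + 0.1971 + 0.2016 + 0.2016 + 0.2464 + 0.2484 + 0.1924 = 2.4284
KR-20 = (k/(k-1)) * (1 - Sum(p_i*q_i) / Var_total)
= (11/10) * (1 - 2.4284/6.08)
= 1.1 * 0.6006
KR-20 = 0.6607

0.6607


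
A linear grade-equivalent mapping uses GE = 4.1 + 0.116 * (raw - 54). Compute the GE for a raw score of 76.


raw - median = 76 - 54 = 22
slope * diff = 0.116 * 22 = 2.552
GE = 4.1 + 2.552
GE = 6.652

6.652


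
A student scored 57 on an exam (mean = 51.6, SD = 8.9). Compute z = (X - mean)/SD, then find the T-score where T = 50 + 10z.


z = (X - mean) / SD = (57 - 51.6) / 8.9
z = 5.4 / 8.9
z = 0.6067
T-score = T = 50 + 10z
Carry z at full precision (z = 5.4 / 8.9) into the conversion:
T-score = 50 + 10 * (5.4 / 8.9) = 50 + 54 / 8.9
T-score = 50 + 6.0674
T-score = 56.0674

56.0674


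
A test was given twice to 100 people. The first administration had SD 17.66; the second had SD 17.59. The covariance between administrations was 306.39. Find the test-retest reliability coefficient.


r = cov(X,Y) / (SD_X * SD_Y)
r = 306.39 / (17.66 * 17.59)
r = 306.39 / 310.6394
r = 0.9863

0.9863


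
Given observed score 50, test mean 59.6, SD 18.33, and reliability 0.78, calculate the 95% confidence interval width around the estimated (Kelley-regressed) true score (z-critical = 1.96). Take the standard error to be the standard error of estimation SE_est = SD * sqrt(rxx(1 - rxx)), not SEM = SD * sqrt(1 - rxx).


True score estimate = 0.78*50 + 0.22*59.6 = 52.112
SE_est = SD * sqrt(rxx * (1 - rxx)) = 18.33 * sqrt(0.78 * 0.22) = 18.33 * sqrt(0.1716) = 7.593135
CI = T_est +/- z * SE_est, so width = 2 * z * SE_est = 2 * 1.96 * 7.593135
Width = 29.7651

29.7651


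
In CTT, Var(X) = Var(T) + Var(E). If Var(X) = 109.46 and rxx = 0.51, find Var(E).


var_true = rxx * var_obs = 0.51 * 109.46 = 55.8246
var_error = var_obs - var_true
var_error = 109.46 - 55.8246
var_error = 53.6354

53.6354


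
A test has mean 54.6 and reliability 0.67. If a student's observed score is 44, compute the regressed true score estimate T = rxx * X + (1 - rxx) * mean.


T_est = rxx * X + (1 - rxx) * mean
T_est = 0.67 * 44 + 0.33 * 54.6
T_est = 29.48 + 18.018
T_est = 47.498

47.498


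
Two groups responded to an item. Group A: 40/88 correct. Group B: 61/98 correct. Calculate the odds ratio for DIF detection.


Odds_A = 40/48 = 0.8333
Odds_B = 61/37 = 1.6486
OR = Odds_A / Odds_B = 0.8333 / 1.6486
Exactly, OR = (40 * 37) / (48 * 61) = 1480 / 2928
OR = 0.5055

0.5055


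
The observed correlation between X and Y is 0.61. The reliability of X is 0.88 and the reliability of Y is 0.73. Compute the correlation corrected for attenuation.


r_corrected = rxy / sqrt(rxx * ryy)
= 0.61 / sqrt(0.88 * 0.73)
= 0.61 / sqrt(0.6424)
= 0.61 / 0.801499
r_corrected = 0.7611

0.7611


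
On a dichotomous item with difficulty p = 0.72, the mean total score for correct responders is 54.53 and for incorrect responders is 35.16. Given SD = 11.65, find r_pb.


q = 1 - p = 0.28
rpb = ((M1 - M0) / SD) * sqrt(p * q)
rpb = ((54.53 - 35.16) / 11.65) * sqrt(0.72 * 0.28)
rpb = 0.7465

0.7465


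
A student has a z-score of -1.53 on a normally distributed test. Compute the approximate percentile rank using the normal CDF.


CDF(z) = 0.5 * (1 + erf(z/sqrt(2)))
erf(-1.0819) = -0.874
CDF = 0.063
Percentile rank = 0.063 * 100 = 6.3

6.3


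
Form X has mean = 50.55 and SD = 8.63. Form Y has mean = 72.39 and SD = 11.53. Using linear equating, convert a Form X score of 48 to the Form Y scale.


slope = SD_Y / SD_X = 11.53 / 8.63 ~ 1.336
intercept = mean_Y - slope * mean_X = 72.39 - (11.53 / 8.63) * 50.55 ~ 4.8533
Y = slope * X + intercept. To avoid rounding drift from the rounded slope/intercept, evaluate the equivalent form Y = mean_Y + SD_Y * (X - mean_X) / SD_X at full precision:
Y = 72.39 + 11.53 * (48 - 50.55) / 8.63
Y = 72.39 - 11.53 * 2.55 / 8.63
Y = 72.39 - 29.4015 / 8.63
Y = 72.39 - 3.4069
Y = 68.9831

68.9831


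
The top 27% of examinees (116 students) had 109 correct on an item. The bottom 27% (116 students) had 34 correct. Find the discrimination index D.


p_upper = 109/116 = 0.9397
p_lower = 34/116 = 0.2931
D = 0.9397 - 0.2931 = 0.6466

0.6466


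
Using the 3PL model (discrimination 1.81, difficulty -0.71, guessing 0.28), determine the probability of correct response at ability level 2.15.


logit = 1.81*(2.15 - -0.71) = 5.1766
P* = 1/(1 + exp(-5.1766)) = 0.9944
P = 0.28 + (1 - 0.28) * 0.9944
P = 0.996

0.996


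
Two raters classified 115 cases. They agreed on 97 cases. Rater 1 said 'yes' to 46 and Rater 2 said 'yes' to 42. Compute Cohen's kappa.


P_o = 97/115 = 0.843478
P_e = (46*42 + 69*73) / 13225 = 0.526957
kappa = (P_o - P_e) / (1 - P_e)
kappa = (0.843478 - 0.526957) / (1 - 0.526957)
kappa = 0.6691

0.6691


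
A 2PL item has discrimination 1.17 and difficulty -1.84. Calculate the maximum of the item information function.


For 2PL, max info at theta = b = -1.84
I_max = a^2 / 4 = 1.17^2 / 4
= 1.3689 / 4
I_max = 0.3422

0.3422


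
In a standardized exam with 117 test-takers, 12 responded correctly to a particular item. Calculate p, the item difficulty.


Item difficulty p = number correct / total examinees
p = 12 / 117
p = 0.1026

0.1026


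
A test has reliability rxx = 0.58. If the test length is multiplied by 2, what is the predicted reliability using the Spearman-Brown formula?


r_new = (n * rxx) / (1 + (n-1) * rxx)
r_new = (2 * 0.58) / (1 + 1 * 0.58)
r_new = 1.16 / 1.58
r_new = 0.7342

0.7342


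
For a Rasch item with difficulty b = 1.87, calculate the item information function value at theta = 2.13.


P = 1/(1+exp(-(2.13-1.87))) = 0.5646
I = P*(1-P) = 0.5646 * 0.4354
I = 0.2458

0.2458


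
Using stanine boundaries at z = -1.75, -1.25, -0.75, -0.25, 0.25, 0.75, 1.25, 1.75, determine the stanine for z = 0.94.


Stanine boundaries: [-1.75, -1.25, -0.75, -0.25, 0.25, 0.75, 1.25, 1.75]
z = 0.94
Check each boundary:
  z >= -1.75 -> could be stanine 2
  z >= -1.25 -> could be stanine 3
  z >= -0.75 -> could be stanine 4
  z >= -0.25 -> could be stanine 5
  z >= 0.25 -> could be stanine 6
  z >= 0.75 -> could be stanine 7
  z < 1.25
  z < 1.75
Highest qualifying boundary gives stanine = 7

7


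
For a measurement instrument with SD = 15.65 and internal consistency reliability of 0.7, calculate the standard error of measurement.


SEM = SD * sqrt(1 - rxx)
SEM = 15.65 * sqrt(1 - 0.7)
SEM = 15.65 * sqrt(0.3) = 15.65 * 0.547723
SEM = 8.5719

8.5719


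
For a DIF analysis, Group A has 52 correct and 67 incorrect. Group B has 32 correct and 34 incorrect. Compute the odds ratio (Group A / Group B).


Odds_A = 52/67 = 0.7761
Odds_B = 32/34 = 0.9412
OR = Odds_A / Odds_B = 0.7761 / 0.9412
Exactly, OR = (52 * 34) / (67 * 32) = 1768 / 2144
OR = 0.8246

0.8246


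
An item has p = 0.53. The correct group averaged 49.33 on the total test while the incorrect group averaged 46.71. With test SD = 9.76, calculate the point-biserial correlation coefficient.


q = 1 - p = 0.47
rpb = ((M1 - M0) / SD) * sqrt(p * q)
rpb = ((49.33 - 46.71) / 9.76) * sqrt(0.53 * 0.47)
rpb = 0.134

0.134


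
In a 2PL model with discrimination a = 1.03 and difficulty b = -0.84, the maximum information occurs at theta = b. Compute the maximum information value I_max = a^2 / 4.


For 2PL, max info at theta = b = -0.84
I_max = a^2 / 4 = 1.03^2 / 4
= 1.0609 / 4
I_max = 0.2652

0.2652


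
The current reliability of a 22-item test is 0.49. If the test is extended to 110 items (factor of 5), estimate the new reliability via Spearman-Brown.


r_new = (n * rxx) / (1 + (n-1) * rxx)
r_new = (5 * 0.49) / (1 + 4 * 0.49)
r_new = 2.45 / 2.96
r_new = 0.8277

0.8277


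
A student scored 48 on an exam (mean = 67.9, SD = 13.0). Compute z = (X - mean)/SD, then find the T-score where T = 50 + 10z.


z = (X - mean) / SD = (48 - 67.9) / 13.0
z = -19.9 / 13.0
z = -1.5308
T-score = T = 50 + 10z
Carry z at full precision (z = -19.9 / 13.0) into the conversion:
T-score = 50 + 10 * (-19.9 / 13.0) = 50 + -199 / 13.0
T-score = 50 + -15.3077
T-score = 34.6923

34.6923


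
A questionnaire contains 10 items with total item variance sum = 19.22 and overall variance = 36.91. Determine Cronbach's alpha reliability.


alpha = (k/(k-1)) * (1 - sum(si^2)/s_total^2)
= (10/9) * (1 - 19.22/36.91)
alpha = 0.5325

0.5325


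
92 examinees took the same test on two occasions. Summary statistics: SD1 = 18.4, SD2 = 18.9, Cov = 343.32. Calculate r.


r = cov(X,Y) / (SD_X * SD_Y)
r = 343.32 / (18.4 * 18.9)
r = 343.32 / 347.76
r = 0.9872

0.9872


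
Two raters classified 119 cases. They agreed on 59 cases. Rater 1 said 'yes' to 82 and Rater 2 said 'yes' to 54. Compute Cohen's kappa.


P_o = 59/119 = 0.495798
P_e = (82*54 + 37*65) / 14161 = 0.482522
kappa = (P_o - P_e) / (1 - P_e)
kappa = (0.495798 - 0.482522) / (1 - 0.482522)
kappa = 0.0257

0.0257


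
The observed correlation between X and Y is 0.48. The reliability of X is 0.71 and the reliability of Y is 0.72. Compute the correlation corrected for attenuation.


r_corrected = rxy / sqrt(rxx * ryy)
= 0.48 / sqrt(0.71 * 0.72)
= 0.48 / sqrt(0.5112)
= 0.48 / 0.714983
r_corrected = 0.6713

0.6713


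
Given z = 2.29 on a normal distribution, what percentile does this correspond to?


CDF(z) = 0.5 * (1 + erf(z/sqrt(2)))
erf(1.6193) = 0.978
CDF = 0.989
Percentile rank = 0.989 * 100 = 98.9

98.9


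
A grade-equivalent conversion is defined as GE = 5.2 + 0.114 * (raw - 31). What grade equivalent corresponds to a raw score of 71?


raw - median = 71 - 31 = 40
slope * diff = 0.114 * 40 = 4.56
GE = 5.2 + 4.56
GE = 9.76

9.76


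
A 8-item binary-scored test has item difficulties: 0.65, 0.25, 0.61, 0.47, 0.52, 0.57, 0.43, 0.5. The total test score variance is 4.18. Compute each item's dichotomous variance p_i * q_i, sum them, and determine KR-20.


For each item, compute p_i * q_i:
  Item 1: 0.65 * 0.35 = 0.2275
  Item 2: 0.25 * 0.75 = 0.1875
  Item 3: 0.61 * 0.39 = 0.2379
  Item 4: 0.47 * 0.53 = 0.2491
  Item 5: 0.52 * 0.48 = 0.2496
  Item 6: 0.57 * 0.43 = 0.2451
  Item 7: 0.43 * 0.57 = 0.2451
  Item 8: 0.5 * 0.5 = 0.25
Sum(p_i * q_i) = 0.2275 + 0.1875 + 0.2379 + 0.2491 + 0.2496 + 0.2451 + 0.2451 + 0.25 = 1.8918
KR-20 = (k/(k-1)) * (1 - Sum(p_i*q_i) / Var_total)
= (8/7) * (1 - 1.8918/4.18)
= 1.1429 * 0.5474
KR-20 = 0.6256

0.6256


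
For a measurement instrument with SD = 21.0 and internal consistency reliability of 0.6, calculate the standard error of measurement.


SEM = SD * sqrt(1 - rxx)
SEM = 21.0 * sqrt(1 - 0.6)
SEM = 21.0 * sqrt(0.4) = 21.0 * 0.632456
SEM = 13.2816

13.2816


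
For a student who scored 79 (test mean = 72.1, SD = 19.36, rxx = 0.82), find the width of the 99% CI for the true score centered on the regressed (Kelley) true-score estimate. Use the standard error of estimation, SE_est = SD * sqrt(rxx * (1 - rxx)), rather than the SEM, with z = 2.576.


True score estimate = 0.82*79 + 0.18*72.1 = 77.758
SE_est = SD * sqrt(rxx * (1 - rxx)) = 19.36 * sqrt(0.82 * 0.18) = 19.36 * sqrt(0.1476) = 7.437869
CI = T_est +/- z * SE_est, so width = 2 * z * SE_est = 2 * 2.576 * 7.437869
Width = 38.3199

38.3199


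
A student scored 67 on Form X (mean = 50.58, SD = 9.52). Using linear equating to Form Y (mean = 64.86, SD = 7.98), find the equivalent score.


slope = SD_Y / SD_X = 7.98 / 9.52 ~ 0.8382
intercept = mean_Y - slope * mean_X = 64.86 - (7.98 / 9.52) * 50.58 ~ 22.4621
Y = slope * X + intercept. To avoid rounding drift from the rounded slope/intercept, evaluate the equivalent form Y = mean_Y + SD_Y * (X - mean_X) / SD_X at full precision:
Y = 64.86 + 7.98 * (67 - 50.58) / 9.52
Y = 64.86 + 7.98 * 16.42 / 9.52
Y = 64.86 + 131.0316 / 9.52
Y = 64.86 + 13.7638
Y = 78.6238

78.6238


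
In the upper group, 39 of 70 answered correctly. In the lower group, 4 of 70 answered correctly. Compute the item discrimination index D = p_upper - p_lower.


p_upper = 39/70 = 0.5571
p_lower = 4/70 = 0.0571
D = 0.5571 - 0.0571 = 0.5

0.5


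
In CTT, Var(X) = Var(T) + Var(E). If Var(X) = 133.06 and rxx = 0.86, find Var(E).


var_true = rxx * var_obs = 0.86 * 133.06 = 114.4316
var_error = var_obs - var_true
var_error = 133.06 - 114.4316
var_error = 18.6284

18.6284


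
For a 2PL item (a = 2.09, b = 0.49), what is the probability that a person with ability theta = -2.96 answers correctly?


a*(theta - b) = 2.09 * (-2.96 - 0.49) = -7.2105
exp(--7.2105) = 1353.5689
P = 1 / (1 + 1353.5689)
P = 0.0007

0.0007


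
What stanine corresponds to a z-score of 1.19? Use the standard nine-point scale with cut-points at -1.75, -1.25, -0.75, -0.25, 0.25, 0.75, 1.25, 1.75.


Stanine boundaries: [-1.75, -1.25, -0.75, -0.25, 0.25, 0.75, 1.25, 1.75]
z = 1.19
Check each boundary:
  z >= -1.75 -> could be stanine 2
  z >= -1.25 -> could be stanine 3
  z >= -0.75 -> could be stanine 4
  z >= -0.25 -> could be stanine 5
  z >= 0.25 -> could be stanine 6
  z >= 0.75 -> could be stanine 7
  z < 1.25
  z < 1.75
Highest qualifying boundary gives stanine = 7

7


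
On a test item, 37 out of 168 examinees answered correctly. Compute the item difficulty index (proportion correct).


Item difficulty p = number correct / total examinees
p = 37 / 168
p = 0.2202

0.2202


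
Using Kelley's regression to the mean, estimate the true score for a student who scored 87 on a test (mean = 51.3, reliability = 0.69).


T_est = rxx * X + (1 - rxx) * mean
T_est = 0.69 * 87 + 0.31 * 51.3
T_est = 60.03 + 15.903
T_est = 75.933

75.933


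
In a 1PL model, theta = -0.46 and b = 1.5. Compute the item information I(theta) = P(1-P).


P = 1/(1+exp(-(-0.46-1.5))) = 0.1235
I = P*(1-P) = 0.1235 * 0.8765
I = 0.1082

0.1082


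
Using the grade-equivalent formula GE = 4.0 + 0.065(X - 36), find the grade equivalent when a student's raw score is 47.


raw - median = 47 - 36 = 11
slope * diff = 0.065 * 11 = 0.715
GE = 4.0 + 0.715
GE = 4.715

4.715


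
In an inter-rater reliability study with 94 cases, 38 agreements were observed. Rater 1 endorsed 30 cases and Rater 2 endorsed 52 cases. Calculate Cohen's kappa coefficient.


P_o = 38/94 = 0.404255
P_e = (30*52 + 64*42) / 8836 = 0.480761
kappa = (P_o - P_e) / (1 - P_e)
kappa = (0.404255 - 0.480761) / (1 - 0.480761)
kappa = -0.1473

-0.1473


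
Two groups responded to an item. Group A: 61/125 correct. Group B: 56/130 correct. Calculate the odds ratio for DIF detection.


Odds_A = 61/64 = 0.9531
Odds_B = 56/74 = 0.7568
OR = Odds_A / Odds_B = 0.9531 / 0.7568
Exactly, OR = (61 * 74) / (64 * 56) = 4514 / 3584
OR = 1.2595

1.2595


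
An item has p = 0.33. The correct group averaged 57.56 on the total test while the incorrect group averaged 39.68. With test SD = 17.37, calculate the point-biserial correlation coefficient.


q = 1 - p = 0.67
rpb = ((M1 - M0) / SD) * sqrt(p * q)
rpb = ((57.56 - 39.68) / 17.37) * sqrt(0.33 * 0.67)
rpb = 0.484

0.484


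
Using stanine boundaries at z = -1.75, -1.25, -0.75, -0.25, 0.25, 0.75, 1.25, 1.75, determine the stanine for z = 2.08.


Stanine boundaries: [-1.75, -1.25, -0.75, -0.25, 0.25, 0.75, 1.25, 1.75]
z = 2.08
Check each boundary:
  z >= -1.75 -> could be stanine 2
  z >= -1.25 -> could be stanine 3
  z >= -0.75 -> could be stanine 4
  z >= -0.25 -> could be stanine 5
  z >= 0.25 -> could be stanine 6
  z >= 0.75 -> could be stanine 7
  z >= 1.25 -> could be stanine 8
  z >= 1.75 -> could be stanine 9
Highest qualifying boundary gives stanine = 9

9


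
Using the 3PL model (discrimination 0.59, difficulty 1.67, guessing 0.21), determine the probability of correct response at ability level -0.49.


logit = 0.59*(-0.49 - 1.67) = -1.2744
P* = 1/(1 + exp(--1.2744)) = 0.2185
P = 0.21 + (1 - 0.21) * 0.2185
P = 0.3826

0.3826


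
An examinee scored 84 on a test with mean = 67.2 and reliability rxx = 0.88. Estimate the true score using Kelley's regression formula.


T_est = rxx * X + (1 - rxx) * mean
T_est = 0.88 * 84 + 0.12 * 67.2
T_est = 73.92 + 8.064
T_est = 81.984

81.984


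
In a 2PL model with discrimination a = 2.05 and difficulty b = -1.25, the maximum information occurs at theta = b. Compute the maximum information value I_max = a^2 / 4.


For 2PL, max info at theta = b = -1.25
I_max = a^2 / 4 = 2.05^2 / 4
= 4.2025 / 4
I_max = 1.0506

1.0506


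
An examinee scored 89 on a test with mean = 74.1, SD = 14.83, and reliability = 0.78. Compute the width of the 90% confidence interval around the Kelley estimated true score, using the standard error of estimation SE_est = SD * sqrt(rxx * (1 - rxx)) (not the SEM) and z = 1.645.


True score estimate = 0.78*89 + 0.22*74.1 = 85.722
SE_est = SD * sqrt(rxx * (1 - rxx)) = 14.83 * sqrt(0.78 * 0.22) = 14.83 * sqrt(0.1716) = 6.143273
CI = T_est +/- z * SE_est, so width = 2 * z * SE_est = 2 * 1.645 * 6.143273
Width = 20.2114

20.2114


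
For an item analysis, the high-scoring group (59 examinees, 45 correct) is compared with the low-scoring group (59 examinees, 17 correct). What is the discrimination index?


p_upper = 45/59 = 0.7627
p_lower = 17/59 = 0.2881
D = 0.7627 - 0.2881 = 0.4746

0.4746


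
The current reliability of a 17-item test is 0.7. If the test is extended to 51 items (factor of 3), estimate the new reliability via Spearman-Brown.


r_new = (n * rxx) / (1 + (n-1) * rxx)
r_new = (3 * 0.7) / (1 + 2 * 0.7)
r_new = 2.1 / 2.4
r_new = 0.875

0.875


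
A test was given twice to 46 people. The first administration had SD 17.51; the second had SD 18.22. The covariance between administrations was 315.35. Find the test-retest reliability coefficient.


r = cov(X,Y) / (SD_X * SD_Y)
r = 315.35 / (17.51 * 18.22)
r = 315.35 / 319.0322
r = 0.9885

0.9885


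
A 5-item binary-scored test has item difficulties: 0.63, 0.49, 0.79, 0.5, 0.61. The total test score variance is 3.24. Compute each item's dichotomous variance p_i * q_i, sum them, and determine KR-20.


For each item, compute p_i * q_i:
  Item 1: 0.63 * 0.37 = 0.2331
  Item 2: 0.49 * 0.51 = 0.2499
  Item 3: 0.79 * 0.21 = 0.1659
  Item 4: 0.5 * 0.5 = 0.25
  Item 5: 0.61 * 0.39 = 0.2379
Sum(p_i * q_i) = 0.2331 + 0.2499 + 0.1659 + 0.25 + 0.2379 = 1.1368
KR-20 = (k/(k-1)) * (1 - Sum(p_i*q_i) / Var_total)
= (5/4) * (1 - 1.1368/3.24)
= 1.25 * 0.6491
KR-20 = 0.8114

0.8114


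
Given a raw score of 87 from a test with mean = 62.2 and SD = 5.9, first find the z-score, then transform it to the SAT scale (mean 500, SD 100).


z = (X - mean) / SD = (87 - 62.2) / 5.9
z = 24.8 / 5.9
z = 4.2034
SAT-scale = SAT = 500 + 100z
Carry z at full precision (z = 24.8 / 5.9) into the conversion:
SAT-scale = 500 + 100 * (24.8 / 5.9) = 500 + 2480 / 5.9
SAT-scale = 500 + 420.339
SAT-scale = 920.339

920.339


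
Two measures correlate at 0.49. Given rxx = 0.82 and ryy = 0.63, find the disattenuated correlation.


r_corrected = rxy / sqrt(rxx * ryy)
= 0.49 / sqrt(0.82 * 0.63)
= 0.49 / sqrt(0.5166)
= 0.49 / 0.718749
r_corrected = 0.6817

0.6817


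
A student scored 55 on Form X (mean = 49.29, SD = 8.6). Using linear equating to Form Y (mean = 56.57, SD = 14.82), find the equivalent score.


slope = SD_Y / SD_X = 14.82 / 8.6 ~ 1.7233
intercept = mean_Y - slope * mean_X = 56.57 - (14.82 / 8.6) * 49.29 ~ -28.3693
Y = slope * X + intercept. To avoid rounding drift from the rounded slope/intercept, evaluate the equivalent form Y = mean_Y + SD_Y * (X - mean_X) / SD_X at full precision:
Y = 56.57 + 14.82 * (55 - 49.29) / 8.6
Y = 56.57 + 14.82 * 5.71 / 8.6
Y = 56.57 + 84.6222 / 8.6
Y = 56.57 + 9.8398
Y = 66.4098

66.4098


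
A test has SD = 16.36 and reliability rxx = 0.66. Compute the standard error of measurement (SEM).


SEM = SD * sqrt(1 - rxx)
SEM = 16.36 * sqrt(1 - 0.66)
SEM = 16.36 * sqrt(0.34) = 16.36 * 0.583095
SEM = 9.5394

9.5394


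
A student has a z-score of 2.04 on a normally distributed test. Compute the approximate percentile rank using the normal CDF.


CDF(z) = 0.5 * (1 + erf(z/sqrt(2)))
erf(1.4425) = 0.9586
CDF = 0.9793
Percentile rank = 0.9793 * 100 = 97.93

97.93


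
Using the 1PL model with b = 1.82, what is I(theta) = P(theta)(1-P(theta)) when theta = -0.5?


P = 1/(1+exp(-(-0.5-1.82))) = 0.0895
I = P*(1-P) = 0.0895 * 0.9105
I = 0.0815

0.0815


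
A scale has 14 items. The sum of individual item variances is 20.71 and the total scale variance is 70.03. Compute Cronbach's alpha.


alpha = (k/(k-1)) * (1 - sum(si^2)/s_total^2)
= (14/13) * (1 - 20.71/70.03)
alpha = 0.7584

0.7584


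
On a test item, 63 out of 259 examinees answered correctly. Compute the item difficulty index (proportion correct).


Item difficulty p = number correct / total examinees
p = 63 / 259
p = 0.2432

0.2432


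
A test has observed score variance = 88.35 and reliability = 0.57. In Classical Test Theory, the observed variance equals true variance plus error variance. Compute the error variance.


var_true = rxx * var_obs = 0.57 * 88.35 = 50.3595
var_error = var_obs - var_true
var_error = 88.35 - 50.3595
var_error = 37.9905

37.9905


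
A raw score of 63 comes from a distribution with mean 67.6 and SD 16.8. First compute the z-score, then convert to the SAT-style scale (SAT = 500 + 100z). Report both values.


z = (X - mean) / SD = (63 - 67.6) / 16.8
z = -4.6 / 16.8
z = -0.2738
SAT-scale = SAT = 500 + 100z
Carry z at full precision (z = -4.6 / 16.8) into the conversion:
SAT-scale = 500 + 100 * (-4.6 / 16.8) = 500 + -460 / 16.8
SAT-scale = 500 + -27.381
SAT-scale = 472.619

472.619


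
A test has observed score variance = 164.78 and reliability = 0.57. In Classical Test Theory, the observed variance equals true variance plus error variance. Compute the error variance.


var_true = rxx * var_obs = 0.57 * 164.78 = 93.9246
var_error = var_obs - var_true
var_error = 164.78 - 93.9246
var_error = 70.8554

70.8554


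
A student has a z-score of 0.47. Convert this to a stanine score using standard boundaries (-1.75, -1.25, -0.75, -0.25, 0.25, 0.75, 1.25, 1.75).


Stanine boundaries: [-1.75, -1.25, -0.75, -0.25, 0.25, 0.75, 1.25, 1.75]
z = 0.47
Check each boundary:
  z >= -1.75 -> could be stanine 2
  z >= -1.25 -> could be stanine 3
  z >= -0.75 -> could be stanine 4
  z >= -0.25 -> could be stanine 5
  z >= 0.25 -> could be stanine 6
  z < 0.75
  z < 1.25
  z < 1.75
Highest qualifying boundary gives stanine = 6

6


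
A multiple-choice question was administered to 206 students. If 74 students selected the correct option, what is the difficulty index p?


Item difficulty p = number correct / total examinees
p = 74 / 206
p = 0.3592

0.3592


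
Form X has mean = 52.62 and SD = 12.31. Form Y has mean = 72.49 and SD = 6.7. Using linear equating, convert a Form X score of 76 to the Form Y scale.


slope = SD_Y / SD_X = 6.7 / 12.31 ~ 0.5443
intercept = mean_Y - slope * mean_X = 72.49 - (6.7 / 12.31) * 52.62 ~ 43.8504
Y = slope * X + intercept. To avoid rounding drift from the rounded slope/intercept, evaluate the equivalent form Y = mean_Y + SD_Y * (X - mean_X) / SD_X at full precision:
Y = 72.49 + 6.7 * (76 - 52.62) / 12.31
Y = 72.49 + 6.7 * 23.38 / 12.31
Y = 72.49 + 156.646 / 12.31
Y = 72.49 + 12.7251
Y = 85.2151

85.2151


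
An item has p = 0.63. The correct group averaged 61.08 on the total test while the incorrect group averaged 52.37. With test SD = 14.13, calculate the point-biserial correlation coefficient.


q = 1 - p = 0.37
rpb = ((M1 - M0) / SD) * sqrt(p * q)
rpb = ((61.08 - 52.37) / 14.13) * sqrt(0.63 * 0.37)
rpb = 0.2976

0.2976


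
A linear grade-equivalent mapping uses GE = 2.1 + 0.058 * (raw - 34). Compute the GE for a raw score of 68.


raw - median = 68 - 34 = 34
slope * diff = 0.058 * 34 = 1.972
GE = 2.1 + 1.972
GE = 4.072

4.072


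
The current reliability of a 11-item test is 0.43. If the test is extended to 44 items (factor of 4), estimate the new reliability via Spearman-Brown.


r_new = (n * rxx) / (1 + (n-1) * rxx)
r_new = (4 * 0.43) / (1 + 3 * 0.43)
r_new = 1.72 / 2.29
r_new = 0.7511

0.7511


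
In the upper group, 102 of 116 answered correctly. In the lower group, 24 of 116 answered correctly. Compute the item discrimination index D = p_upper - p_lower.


p_upper = 102/116 = 0.8793
p_lower = 24/116 = 0.2069
D = 0.8793 - 0.2069 = 0.6724

0.6724
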